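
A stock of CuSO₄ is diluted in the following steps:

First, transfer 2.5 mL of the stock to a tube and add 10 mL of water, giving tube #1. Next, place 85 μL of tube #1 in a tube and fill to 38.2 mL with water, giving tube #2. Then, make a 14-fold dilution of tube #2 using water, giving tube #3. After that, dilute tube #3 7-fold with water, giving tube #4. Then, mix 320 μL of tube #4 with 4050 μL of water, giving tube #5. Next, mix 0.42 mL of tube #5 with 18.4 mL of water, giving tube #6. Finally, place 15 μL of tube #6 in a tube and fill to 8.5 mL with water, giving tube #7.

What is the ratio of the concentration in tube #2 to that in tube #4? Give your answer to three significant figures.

98.0

Step 1: 2.5 mL + 10 mL = 12.5 mL total → factor 12.5/2.5 = 5
Step 2: 85 μL brought to 38.2 mL → factor 38200/85 = 449.41
Step 3: 14-fold → factor 14
Step 4: 7-fold → factor 7
Dilution factor to tube #2 = 2247.1; to tube #4 = 2.2021 × 10^5
[tube #2]/[tube #4] = (factor to tube #4)/(factor to tube #2) = 2.2021 × 10^5/2247.1 = 98.0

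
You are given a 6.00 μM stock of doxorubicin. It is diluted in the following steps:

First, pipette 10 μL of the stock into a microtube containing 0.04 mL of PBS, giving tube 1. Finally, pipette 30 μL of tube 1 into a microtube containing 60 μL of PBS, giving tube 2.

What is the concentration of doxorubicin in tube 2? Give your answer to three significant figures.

Step 1: 10 μL + 0.04 mL = 50 μL total → factor 50/10 = 5
Step 2: 30 μL + 60 μL = 90 μL total → factor 90/30 = 3
Overall dilution factor = 5 × 3 = 15
Final = 6.00 μM / 15 = 0.400 μM

0.400 μM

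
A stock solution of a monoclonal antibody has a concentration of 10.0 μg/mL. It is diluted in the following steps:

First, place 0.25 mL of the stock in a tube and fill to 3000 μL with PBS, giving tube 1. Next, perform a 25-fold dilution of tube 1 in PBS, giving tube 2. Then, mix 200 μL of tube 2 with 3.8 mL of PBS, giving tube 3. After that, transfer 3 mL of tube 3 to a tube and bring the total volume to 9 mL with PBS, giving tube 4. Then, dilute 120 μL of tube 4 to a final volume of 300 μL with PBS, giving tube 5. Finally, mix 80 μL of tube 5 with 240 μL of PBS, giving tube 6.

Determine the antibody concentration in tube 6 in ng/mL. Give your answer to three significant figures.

Step 1: 0.25 mL brought to 3000 μL → factor 3/0.25 = 12
Step 2: 25-fold → factor 25
Step 3: 200 μL + 3.8 mL = 4000 μL total → factor 4000/200 = 20
Step 4: 3 mL brought to 9 mL → factor 9/3 = 3
Step 5: 120 μL brought to 300 μL → factor 300/120 = 2.5
Step 6: 80 μL + 240 μL = 320 μL total → factor 320/80 = 4
Overall dilution factor = 12 × 25 × 20 × 3 × 2.5 × 4 = 1.8 × 10^5
Final = 10.0 μg/mL / 1.8 × 10^5 = 5.556 × 10^-5 μg/mL = 0.0556 ng/mL

0.0556 ng/mL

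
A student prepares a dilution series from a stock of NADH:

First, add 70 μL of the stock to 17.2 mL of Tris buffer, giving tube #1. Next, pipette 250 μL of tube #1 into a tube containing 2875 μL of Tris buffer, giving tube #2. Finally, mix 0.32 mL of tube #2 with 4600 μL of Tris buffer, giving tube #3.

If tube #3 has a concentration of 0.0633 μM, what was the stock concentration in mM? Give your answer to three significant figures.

Step 1: 70 μL + 17.2 mL = 17270 μL total → factor 17270/70 = 246.71
Step 2: 250 μL + 2875 μL = 3125 μL total → factor 3125/250 = 12.5
Step 3: 0.32 mL + 4600 μL = 4.92 mL total → factor 4.92/0.32 = 15.375
Overall dilution factor = 246.71 × 12.5 × 15.375 = 47415
Stock = 0.0633 μM × 47415 = 3001 μM = 3.00 mM

3.00 mM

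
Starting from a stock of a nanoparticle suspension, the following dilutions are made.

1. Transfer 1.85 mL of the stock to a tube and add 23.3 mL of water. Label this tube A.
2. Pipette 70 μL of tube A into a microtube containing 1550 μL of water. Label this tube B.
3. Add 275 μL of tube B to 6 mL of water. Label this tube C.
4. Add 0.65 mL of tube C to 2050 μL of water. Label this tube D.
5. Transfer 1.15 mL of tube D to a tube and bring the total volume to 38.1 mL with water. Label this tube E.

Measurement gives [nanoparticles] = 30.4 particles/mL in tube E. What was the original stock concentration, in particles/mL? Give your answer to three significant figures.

3.00 × 10^7 particles/mL

Step 1: 1.85 mL + 23.3 mL = 25.15 mL total → factor 25.15/1.85 = 13.595
Step 2: 70 μL + 1550 μL = 1620 μL total → factor 1620/70 = 23.143
Step 3: 275 μL + 6 mL = 6275 μL total → factor 6275/275 = 22.818
Step 4: 0.65 mL + 2050 μL = 2.7 mL total → factor 2.7/0.65 = 4.1538
Step 5: 1.15 mL brought to 38.1 mL → factor 38.1/1.15 = 33.13
Overall dilution factor = 13.595 × 23.143 × 22.818 × 4.1538 × 33.13 = 9.8797 × 10^5
Stock = 30.4 particles/mL × 9.8797 × 10^5 = 3.00 × 10^7 particles/mL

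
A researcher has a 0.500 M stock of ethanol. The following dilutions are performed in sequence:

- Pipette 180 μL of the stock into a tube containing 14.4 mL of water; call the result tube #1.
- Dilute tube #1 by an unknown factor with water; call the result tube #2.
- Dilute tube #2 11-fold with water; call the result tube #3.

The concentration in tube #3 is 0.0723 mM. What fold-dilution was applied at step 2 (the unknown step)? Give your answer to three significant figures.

7.76-fold

Step 1: 180 μL + 14.4 mL = 14580 μL total → factor 14580/180 = 81
Step 2: unknown factor x
Step 3: 11-fold → factor 11
Product of known-step factors = 891
Overall factor = 0.500 M / (0.0723 mM) = 6915.6
x = 6915.6 / 891 = 7.76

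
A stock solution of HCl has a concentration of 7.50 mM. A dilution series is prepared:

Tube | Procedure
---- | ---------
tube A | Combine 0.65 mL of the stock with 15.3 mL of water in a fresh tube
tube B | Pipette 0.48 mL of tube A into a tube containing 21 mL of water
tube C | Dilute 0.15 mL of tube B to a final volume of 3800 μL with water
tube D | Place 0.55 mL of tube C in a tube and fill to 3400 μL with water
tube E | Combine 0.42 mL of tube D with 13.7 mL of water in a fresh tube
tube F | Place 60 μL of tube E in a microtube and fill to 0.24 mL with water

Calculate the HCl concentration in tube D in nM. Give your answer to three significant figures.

43.6 nM

Step 1: 0.65 mL + 15.3 mL = 15.95 mL total → factor 15.95/0.65 = 24.538
Step 2: 0.48 mL + 21 mL = 21.48 mL total → factor 21.48/0.48 = 44.75
Step 3: 0.15 mL brought to 3800 μL → factor 3.8/0.15 = 25.333
Step 4: 0.55 mL brought to 3400 μL → factor 3.4/0.55 = 6.1818
Dilution factor through tube D = 24.538 × 44.75 × 25.333 × 6.1818 = 1.7197 × 10^5
[tube D] = 7.50 mM / 1.7197 × 10^5 = 4.361 × 10^-5 mM = 43.6 nM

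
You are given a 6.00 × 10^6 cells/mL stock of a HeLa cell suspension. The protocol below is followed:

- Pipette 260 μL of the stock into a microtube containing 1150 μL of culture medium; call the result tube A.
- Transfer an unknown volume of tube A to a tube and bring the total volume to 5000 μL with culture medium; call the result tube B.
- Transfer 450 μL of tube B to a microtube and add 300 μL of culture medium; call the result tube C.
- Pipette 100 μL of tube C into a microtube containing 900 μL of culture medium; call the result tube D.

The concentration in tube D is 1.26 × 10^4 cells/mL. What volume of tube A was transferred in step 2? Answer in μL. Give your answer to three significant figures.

949 μL

Step 1: 260 μL + 1150 μL = 1410 μL total → factor 1410/260 = 5.4231
Step 2: v brought to 5000 μL → factor = 5000 μL/v
Step 3: 450 μL + 300 μL = 750 μL total → factor 750/450 = 1.6667
Step 4: 100 μL + 900 μL = 1000 μL total → factor 1000/100 = 10
Product of known-step factors = 90.385
Overall factor = 6.00 × 10^6 cells/mL / (1.26 × 10^4 cells/mL) = 476.19
Step-2 factor = 476.19 / 90.385 = 5.2685
v = 5000 μL / 5.2685 = 949 μL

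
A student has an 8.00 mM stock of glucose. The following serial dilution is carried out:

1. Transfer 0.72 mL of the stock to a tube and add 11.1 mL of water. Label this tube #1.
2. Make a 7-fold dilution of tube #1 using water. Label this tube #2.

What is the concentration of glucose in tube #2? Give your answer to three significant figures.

0.0696 mM

Step 1: 0.72 mL + 11.1 mL = 11.82 mL total → factor 11.82/0.72 = 16.417
Step 2: 7-fold → factor 7
Overall dilution factor = 16.417 × 7 = 114.92
Final = 8.00 mM / 114.92 = 0.0696 mM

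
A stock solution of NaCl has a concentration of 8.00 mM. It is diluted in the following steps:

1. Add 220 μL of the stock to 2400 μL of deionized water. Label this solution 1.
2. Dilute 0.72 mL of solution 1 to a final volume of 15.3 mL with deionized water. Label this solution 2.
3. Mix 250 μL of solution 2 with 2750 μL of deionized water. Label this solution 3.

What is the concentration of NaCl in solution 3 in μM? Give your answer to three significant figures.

2.63 μM

Step 1: 220 μL + 2400 μL = 2620 μL total → factor 2620/220 = 11.909
Step 2: 0.72 mL brought to 15.3 mL → factor 15.3/0.72 = 21.25
Step 3: 250 μL + 2750 μL = 3000 μL total → factor 3000/250 = 12
Overall dilution factor = 11.909 × 21.25 × 12 = 3036.8
Final = 8.00 mM / 3036.8 = 0.002634 mM = 2.63 μM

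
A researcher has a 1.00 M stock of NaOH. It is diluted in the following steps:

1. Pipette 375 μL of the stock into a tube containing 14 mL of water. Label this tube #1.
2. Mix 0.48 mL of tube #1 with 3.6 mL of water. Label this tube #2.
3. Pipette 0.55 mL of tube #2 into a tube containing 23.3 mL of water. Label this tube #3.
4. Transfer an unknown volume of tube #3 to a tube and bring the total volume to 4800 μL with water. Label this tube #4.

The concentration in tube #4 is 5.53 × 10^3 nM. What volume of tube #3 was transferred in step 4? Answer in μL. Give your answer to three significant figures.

375 μL

Step 1: 375 μL + 14 mL = 14375 μL total → factor 14375/375 = 38.333
Step 2: 0.48 mL + 3.6 mL = 4.08 mL total → factor 4.08/0.48 = 8.5
Step 3: 0.55 mL + 23.3 mL = 23.85 mL total → factor 23.85/0.55 = 43.364
Step 4: v brought to 4800 μL → factor = 4800 μL/v
Product of known-step factors = 14129
Overall factor = 1.00 M / (5.53 × 10^3 nM) = 1.8083 × 10^5
Step-4 factor = 1.8083 × 10^5 / 14129 = 12.798
v = 4800 μL / 12.798 = 375 μL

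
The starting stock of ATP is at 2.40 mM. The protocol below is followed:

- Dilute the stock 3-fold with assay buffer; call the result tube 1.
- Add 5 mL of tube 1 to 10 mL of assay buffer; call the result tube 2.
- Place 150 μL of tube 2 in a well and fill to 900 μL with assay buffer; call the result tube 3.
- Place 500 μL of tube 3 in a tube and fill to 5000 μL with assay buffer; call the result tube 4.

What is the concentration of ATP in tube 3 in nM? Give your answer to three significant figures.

Step 1: 3-fold → factor 3
Step 2: 5 mL + 10 mL = 15 mL total → factor 15/5 = 3
Step 3: 150 μL brought to 900 μL → factor 900/150 = 6
Dilution factor through tube 3 = 3 × 3 × 6 = 54
[tube 3] = 2.40 mM / 54 = 0.04444 mM = 4.44 × 10^4 nM

4.44 × 10^4 nM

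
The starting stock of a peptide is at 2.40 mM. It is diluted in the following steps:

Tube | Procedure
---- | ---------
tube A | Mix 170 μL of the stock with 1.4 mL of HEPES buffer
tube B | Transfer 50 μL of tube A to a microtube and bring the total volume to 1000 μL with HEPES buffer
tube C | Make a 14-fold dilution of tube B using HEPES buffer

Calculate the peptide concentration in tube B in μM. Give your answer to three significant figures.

Step 1: 170 μL + 1.4 mL = 1570 μL total → factor 1570/170 = 9.2353
Step 2: 50 μL brought to 1000 μL → factor 1000/50 = 20
Dilution factor through tube B = 9.2353 × 20 = 184.71
[tube B] = 2.40 mM / 184.71 = 0.01299 mM = 13.0 μM

13.0 μM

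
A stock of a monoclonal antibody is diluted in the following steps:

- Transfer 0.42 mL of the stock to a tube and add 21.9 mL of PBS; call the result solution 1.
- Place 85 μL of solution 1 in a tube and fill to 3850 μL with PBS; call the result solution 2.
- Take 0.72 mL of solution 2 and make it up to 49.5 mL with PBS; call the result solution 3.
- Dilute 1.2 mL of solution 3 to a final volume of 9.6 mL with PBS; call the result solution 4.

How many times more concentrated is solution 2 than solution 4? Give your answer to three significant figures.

Step 1: 0.42 mL + 21.9 mL = 22.32 mL total → factor 22.32/0.42 = 53.143
Step 2: 85 μL brought to 3850 μL → factor 3850/85 = 45.294
Step 3: 0.72 mL brought to 49.5 mL → factor 49.5/0.72 = 68.75
Step 4: 1.2 mL brought to 9.6 mL → factor 9.6/1.2 = 8
Dilution factor to solution 2 = 2407.1; to solution 4 = 1.3239 × 10^6
[solution 2]/[solution 4] = (factor to solution 4)/(factor to solution 2) = 1.3239 × 10^6/2407.1 = 550

550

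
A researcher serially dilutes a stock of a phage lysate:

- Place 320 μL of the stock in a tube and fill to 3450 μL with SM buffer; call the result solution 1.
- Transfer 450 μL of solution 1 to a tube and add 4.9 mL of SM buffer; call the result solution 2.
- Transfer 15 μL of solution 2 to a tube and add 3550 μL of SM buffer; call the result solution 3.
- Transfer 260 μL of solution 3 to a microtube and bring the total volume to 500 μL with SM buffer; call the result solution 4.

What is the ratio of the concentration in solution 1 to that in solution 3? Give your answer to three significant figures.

2.83 × 10^3

Step 1: 320 μL brought to 3450 μL → factor 3450/320 = 10.781
Step 2: 450 μL + 4.9 mL = 5350 μL total → factor 5350/450 = 11.889
Step 3: 15 μL + 3550 μL = 3565 μL total → factor 3565/15 = 237.67
Dilution factor to solution 1 = 10.781; to solution 3 = 30463
[solution 1]/[solution 3] = (factor to solution 3)/(factor to solution 1) = 30463/10.781 = 2.83 × 10^3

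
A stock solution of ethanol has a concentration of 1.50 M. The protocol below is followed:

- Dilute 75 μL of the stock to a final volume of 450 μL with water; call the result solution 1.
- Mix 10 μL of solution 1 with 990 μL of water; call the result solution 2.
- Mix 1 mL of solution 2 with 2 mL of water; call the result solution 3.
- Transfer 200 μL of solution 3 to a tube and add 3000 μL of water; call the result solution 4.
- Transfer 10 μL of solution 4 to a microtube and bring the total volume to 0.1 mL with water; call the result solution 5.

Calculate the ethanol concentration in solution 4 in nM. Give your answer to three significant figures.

Step 1: 75 μL brought to 450 μL → factor 450/75 = 6
Step 2: 10 μL + 990 μL = 1000 μL total → factor 1000/10 = 100
Step 3: 1 mL + 2 mL = 3 mL total → factor 3/1 = 3
Step 4: 200 μL + 3000 μL = 3200 μL total → factor 3200/200 = 16
Dilution factor through solution 4 = 6 × 100 × 3 × 16 = 28800
[solution 4] = 1.50 M / 28800 = 5.208 × 10^-5 M = 5.21 × 10^4 nM

5.21 × 10^4 nM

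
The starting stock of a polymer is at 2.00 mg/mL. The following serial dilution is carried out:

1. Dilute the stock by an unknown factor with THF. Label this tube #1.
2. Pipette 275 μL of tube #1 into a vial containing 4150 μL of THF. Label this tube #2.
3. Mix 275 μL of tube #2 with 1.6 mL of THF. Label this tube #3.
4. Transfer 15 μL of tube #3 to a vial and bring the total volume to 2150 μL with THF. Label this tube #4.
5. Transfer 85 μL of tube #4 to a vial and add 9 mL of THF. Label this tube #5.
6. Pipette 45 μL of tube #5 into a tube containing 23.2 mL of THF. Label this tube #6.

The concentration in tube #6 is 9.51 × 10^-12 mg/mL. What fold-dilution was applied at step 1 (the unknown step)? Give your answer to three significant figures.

Step 1: unknown factor x
Step 2: 275 μL + 4150 μL = 4425 μL total → factor 4425/275 = 16.091
Step 3: 275 μL + 1.6 mL = 1875 μL total → factor 1875/275 = 6.8182
Step 4: 15 μL brought to 2150 μL → factor 2150/15 = 143.33
Step 5: 85 μL + 9 mL = 9085 μL total → factor 9085/85 = 106.88
Step 6: 45 μL + 23.2 mL = 23245 μL total → factor 23245/45 = 516.56
Product of known-step factors = 8.682 × 10^8
Overall factor = 2.00 mg/mL / (9.51 × 10^-12 mg/mL) = 2.103 × 10^11
x = 2.103 × 10^11 / 8.682 × 10^8 = 242

242-fold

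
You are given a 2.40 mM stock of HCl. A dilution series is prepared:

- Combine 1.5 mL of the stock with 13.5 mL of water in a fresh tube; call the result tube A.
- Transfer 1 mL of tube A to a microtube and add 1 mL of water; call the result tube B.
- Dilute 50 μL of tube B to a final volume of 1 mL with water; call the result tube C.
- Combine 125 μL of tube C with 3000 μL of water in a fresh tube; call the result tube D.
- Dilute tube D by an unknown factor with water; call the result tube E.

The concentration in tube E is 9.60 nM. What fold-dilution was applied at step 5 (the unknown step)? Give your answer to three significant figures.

Step 1: 1.5 mL + 13.5 mL = 15 mL total → factor 15/1.5 = 10
Step 2: 1 mL + 1 mL = 2 mL total → factor 2/1 = 2
Step 3: 50 μL brought to 1 mL → factor 1000/50 = 20
Step 4: 125 μL + 3000 μL = 3125 μL total → factor 3125/125 = 25
Step 5: unknown factor x
Product of known-step factors = 10000
Overall factor = 2.40 mM / (9.60 nM) = 2.5 × 10^5
x = 2.5 × 10^5 / 10000 = 25.0

25.0-fold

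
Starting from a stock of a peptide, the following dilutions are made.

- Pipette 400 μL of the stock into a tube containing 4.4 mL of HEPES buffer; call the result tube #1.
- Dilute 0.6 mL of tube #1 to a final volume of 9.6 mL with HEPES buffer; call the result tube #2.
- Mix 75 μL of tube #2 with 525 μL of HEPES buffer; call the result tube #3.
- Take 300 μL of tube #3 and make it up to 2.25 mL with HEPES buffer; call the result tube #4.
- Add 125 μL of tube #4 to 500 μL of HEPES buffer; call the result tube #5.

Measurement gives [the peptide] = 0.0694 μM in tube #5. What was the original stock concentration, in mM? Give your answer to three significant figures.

Step 1: 400 μL + 4.4 mL = 4800 μL total → factor 4800/400 = 12
Step 2: 0.6 mL brought to 9.6 mL → factor 9.6/0.6 = 16
Step 3: 75 μL + 525 μL = 600 μL total → factor 600/75 = 8
Step 4: 300 μL brought to 2.25 mL → factor 2250/300 = 7.5
Step 5: 125 μL + 500 μL = 625 μL total → factor 625/125 = 5
Overall dilution factor = 12 × 16 × 8 × 7.5 × 5 = 57600
Stock = 0.0694 μM × 57600 = 3997 μM = 4.00 mM

4.00 mM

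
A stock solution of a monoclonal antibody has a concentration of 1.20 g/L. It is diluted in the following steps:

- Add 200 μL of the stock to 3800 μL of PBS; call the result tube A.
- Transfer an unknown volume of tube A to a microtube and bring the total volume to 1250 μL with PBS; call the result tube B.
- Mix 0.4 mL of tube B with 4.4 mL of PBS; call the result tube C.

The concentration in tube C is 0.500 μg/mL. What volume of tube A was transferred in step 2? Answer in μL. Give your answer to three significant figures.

125 μL

Step 1: 200 μL + 3800 μL = 4000 μL total → factor 4000/200 = 20
Step 2: v brought to 1250 μL → factor = 1250 μL/v
Step 3: 0.4 mL + 4.4 mL = 4.8 mL total → factor 4.8/0.4 = 12
Product of known-step factors = 240
Overall factor = 1.20 g/L / (0.500 μg/mL) = 2400
Step-2 factor = 2400 / 240 = 10
v = 1250 μL / 10 = 125 μL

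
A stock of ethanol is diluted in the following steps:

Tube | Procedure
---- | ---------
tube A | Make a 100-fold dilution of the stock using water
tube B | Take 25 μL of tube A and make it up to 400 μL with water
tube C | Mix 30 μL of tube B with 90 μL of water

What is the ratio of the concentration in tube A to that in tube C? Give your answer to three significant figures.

Step 1: 100-fold → factor 100
Step 2: 25 μL brought to 400 μL → factor 400/25 = 16
Step 3: 30 μL + 90 μL = 120 μL total → factor 120/30 = 4
Dilution factor to tube A = 100; to tube C = 6400
[tube A]/[tube C] = (factor to tube C)/(factor to tube A) = 6400/100 = 64.0

64.0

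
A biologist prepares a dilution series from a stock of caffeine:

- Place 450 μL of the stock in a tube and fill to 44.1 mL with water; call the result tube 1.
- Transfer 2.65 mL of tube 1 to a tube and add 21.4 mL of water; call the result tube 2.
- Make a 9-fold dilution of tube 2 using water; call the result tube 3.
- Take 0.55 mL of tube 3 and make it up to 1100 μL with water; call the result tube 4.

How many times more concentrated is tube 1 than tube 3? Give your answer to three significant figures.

81.7

Step 1: 450 μL brought to 44.1 mL → factor 44100/450 = 98
Step 2: 2.65 mL + 21.4 mL = 24.05 mL total → factor 24.05/2.65 = 9.0755
Step 3: 9-fold → factor 9
Dilution factor to tube 1 = 98; to tube 3 = 8004.6
[tube 1]/[tube 3] = (factor to tube 3)/(factor to tube 1) = 8004.6/98 = 81.7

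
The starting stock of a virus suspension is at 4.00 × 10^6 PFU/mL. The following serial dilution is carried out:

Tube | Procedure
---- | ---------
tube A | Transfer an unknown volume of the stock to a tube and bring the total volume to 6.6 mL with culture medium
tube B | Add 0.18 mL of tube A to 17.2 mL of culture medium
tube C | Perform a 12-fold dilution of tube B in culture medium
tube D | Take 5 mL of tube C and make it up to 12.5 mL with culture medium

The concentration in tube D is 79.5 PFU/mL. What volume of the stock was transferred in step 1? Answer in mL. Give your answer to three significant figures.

0.380 mL

Step 1: v brought to 6.6 mL → factor = 6.6 mL/v
Step 2: 0.18 mL + 17.2 mL = 17.38 mL total → factor 17.38/0.18 = 96.556
Step 3: 12-fold → factor 12
Step 4: 5 mL brought to 12.5 mL → factor 12.5/5 = 2.5
Product of known-step factors = 2896.7
Overall factor = 4.00 × 10^6 PFU/mL / (79.5 PFU/mL) = 50314
Step-1 factor = 50314 / 2896.7 = 17.37
v = 6.6 mL / 17.37 = 0.380 mL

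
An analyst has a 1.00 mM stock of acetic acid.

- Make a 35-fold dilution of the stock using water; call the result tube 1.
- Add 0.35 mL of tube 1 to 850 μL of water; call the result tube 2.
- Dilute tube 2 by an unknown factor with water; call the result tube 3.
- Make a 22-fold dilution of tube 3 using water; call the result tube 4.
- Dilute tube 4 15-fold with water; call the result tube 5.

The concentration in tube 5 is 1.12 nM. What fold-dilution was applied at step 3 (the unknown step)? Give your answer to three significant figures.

Step 1: 35-fold → factor 35
Step 2: 0.35 mL + 850 μL = 1.2 mL total → factor 1.2/0.35 = 3.4286
Step 3: unknown factor x
Step 4: 22-fold → factor 22
Step 5: 15-fold → factor 15
Product of known-step factors = 39600
Overall factor = 1.00 mM / (1.12 nM) = 8.9286 × 10^5
x = 8.9286 × 10^5 / 39600 = 22.5

22.5-fold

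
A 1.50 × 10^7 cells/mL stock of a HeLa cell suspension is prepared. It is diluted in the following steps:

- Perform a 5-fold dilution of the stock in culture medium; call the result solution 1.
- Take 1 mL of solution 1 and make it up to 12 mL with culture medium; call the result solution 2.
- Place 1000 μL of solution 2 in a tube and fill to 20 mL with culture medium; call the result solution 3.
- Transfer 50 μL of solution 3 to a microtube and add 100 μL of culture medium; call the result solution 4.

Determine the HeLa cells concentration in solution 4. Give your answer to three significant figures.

Step 1: 5-fold → factor 5
Step 2: 1 mL brought to 12 mL → factor 12/1 = 12
Step 3: 1000 μL brought to 20 mL → factor 20000/1000 = 20
Step 4: 50 μL + 100 μL = 150 μL total → factor 150/50 = 3
Overall dilution factor = 5 × 12 × 20 × 3 = 3600
Final = 1.50 × 10^7 cells/mL / 3600 = 4.17 × 10^3 cells/mL

4.17 × 10^3 cells/mL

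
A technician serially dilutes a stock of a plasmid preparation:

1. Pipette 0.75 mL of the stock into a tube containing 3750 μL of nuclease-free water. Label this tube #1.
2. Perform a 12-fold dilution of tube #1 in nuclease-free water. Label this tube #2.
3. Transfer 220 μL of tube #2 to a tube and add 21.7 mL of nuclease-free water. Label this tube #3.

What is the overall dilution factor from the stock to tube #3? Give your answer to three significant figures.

7.17 × 10^3

Step 1: 0.75 mL + 3750 μL = 4.5 mL total → factor 4.5/0.75 = 6
Step 2: 12-fold → factor 12
Step 3: 220 μL + 21.7 mL = 21920 μL total → factor 21920/220 = 99.636
Overall dilution factor = 6 × 12 × 99.636 = 7173.8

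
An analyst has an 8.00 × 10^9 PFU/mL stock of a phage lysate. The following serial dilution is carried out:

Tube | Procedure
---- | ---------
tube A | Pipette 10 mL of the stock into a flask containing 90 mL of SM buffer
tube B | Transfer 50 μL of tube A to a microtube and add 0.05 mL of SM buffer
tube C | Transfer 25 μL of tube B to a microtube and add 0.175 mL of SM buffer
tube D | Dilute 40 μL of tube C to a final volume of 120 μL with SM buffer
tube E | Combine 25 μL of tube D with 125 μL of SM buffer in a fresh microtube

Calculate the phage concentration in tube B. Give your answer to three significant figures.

Step 1: 10 mL + 90 mL = 100 mL total → factor 100/10 = 10
Step 2: 50 μL + 0.05 mL = 100 μL total → factor 100/50 = 2
Dilution factor through tube B = 10 × 2 = 20
[tube B] = 8.00 × 10^9 PFU/mL / 20 = 4.00 × 10^8 PFU/mL

4.00 × 10^8 PFU/mL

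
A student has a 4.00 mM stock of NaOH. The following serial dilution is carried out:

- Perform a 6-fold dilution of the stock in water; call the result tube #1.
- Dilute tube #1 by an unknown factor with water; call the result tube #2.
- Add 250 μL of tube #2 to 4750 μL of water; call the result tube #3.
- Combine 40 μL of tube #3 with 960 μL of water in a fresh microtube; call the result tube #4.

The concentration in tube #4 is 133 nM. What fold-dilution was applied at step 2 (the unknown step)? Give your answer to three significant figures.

Step 1: 6-fold → factor 6
Step 2: unknown factor x
Step 3: 250 μL + 4750 μL = 5000 μL total → factor 5000/250 = 20
Step 4: 40 μL + 960 μL = 1000 μL total → factor 1000/40 = 25
Product of known-step factors = 3000
Overall factor = 4.00 mM / (133 nM) = 30075
x = 30075 / 3000 = 10.0

10.0-fold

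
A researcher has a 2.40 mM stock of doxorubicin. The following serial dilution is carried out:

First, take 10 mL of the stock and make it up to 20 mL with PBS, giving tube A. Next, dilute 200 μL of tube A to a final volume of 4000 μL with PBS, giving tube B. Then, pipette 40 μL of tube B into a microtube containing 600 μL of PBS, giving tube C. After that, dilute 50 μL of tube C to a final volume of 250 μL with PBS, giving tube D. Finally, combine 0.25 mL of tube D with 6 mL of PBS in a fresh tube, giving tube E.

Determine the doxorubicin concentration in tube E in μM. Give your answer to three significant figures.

0.0300 μM

Step 1: 10 mL brought to 20 mL → factor 20/10 = 2
Step 2: 200 μL brought to 4000 μL → factor 4000/200 = 20
Step 3: 40 μL + 600 μL = 640 μL total → factor 640/40 = 16
Step 4: 50 μL brought to 250 μL → factor 250/50 = 5
Step 5: 0.25 mL + 6 mL = 6.25 mL total → factor 6.25/0.25 = 25
Overall dilution factor = 2 × 20 × 16 × 5 × 25 = 80000
Final = 2.40 mM / 80000 = 3.000 × 10^-5 mM = 0.0300 μM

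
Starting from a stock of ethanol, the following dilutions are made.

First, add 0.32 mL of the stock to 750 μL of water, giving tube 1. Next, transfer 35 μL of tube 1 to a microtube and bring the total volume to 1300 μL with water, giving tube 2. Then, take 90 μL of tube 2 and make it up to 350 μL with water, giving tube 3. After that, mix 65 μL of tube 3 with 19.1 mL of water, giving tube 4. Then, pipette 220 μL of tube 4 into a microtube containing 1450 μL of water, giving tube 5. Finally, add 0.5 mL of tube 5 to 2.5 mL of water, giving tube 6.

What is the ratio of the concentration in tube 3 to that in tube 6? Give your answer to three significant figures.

Step 1: 0.32 mL + 750 μL = 1.07 mL total → factor 1.07/0.32 = 3.3438
Step 2: 35 μL brought to 1300 μL → factor 1300/35 = 37.143
Step 3: 90 μL brought to 350 μL → factor 350/90 = 3.8889
Step 4: 65 μL + 19.1 mL = 19165 μL total → factor 19165/65 = 294.85
Step 5: 220 μL + 1450 μL = 1670 μL total → factor 1670/220 = 7.5909
Step 6: 0.5 mL + 2.5 mL = 3 mL total → factor 3/0.5 = 6
Dilution factor to tube 3 = 482.99; to tube 6 = 6.486 × 10^6
[tube 3]/[tube 6] = (factor to tube 6)/(factor to tube 3) = 6.486 × 10^6/482.99 = 1.34 × 10^4

1.34 × 10^4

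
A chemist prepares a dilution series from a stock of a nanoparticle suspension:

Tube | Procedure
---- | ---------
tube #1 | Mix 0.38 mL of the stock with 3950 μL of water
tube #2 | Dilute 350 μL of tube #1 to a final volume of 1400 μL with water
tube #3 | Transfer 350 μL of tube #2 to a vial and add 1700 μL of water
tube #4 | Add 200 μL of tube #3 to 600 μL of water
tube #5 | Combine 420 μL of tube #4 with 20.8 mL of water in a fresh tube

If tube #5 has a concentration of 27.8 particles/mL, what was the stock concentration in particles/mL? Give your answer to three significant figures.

1.50 × 10^6 particles/mL

Step 1: 0.38 mL + 3950 μL = 4.33 mL total → factor 4.33/0.38 = 11.395
Step 2: 350 μL brought to 1400 μL → factor 1400/350 = 4
Step 3: 350 μL + 1700 μL = 2050 μL total → factor 2050/350 = 5.8571
Step 4: 200 μL + 600 μL = 800 μL total → factor 800/200 = 4
Step 5: 420 μL + 20.8 mL = 21220 μL total → factor 21220/420 = 50.524
Overall dilution factor = 11.395 × 4 × 5.8571 × 4 × 50.524 = 53952
Stock = 27.8 particles/mL × 53952 = 1.50 × 10^6 particles/mL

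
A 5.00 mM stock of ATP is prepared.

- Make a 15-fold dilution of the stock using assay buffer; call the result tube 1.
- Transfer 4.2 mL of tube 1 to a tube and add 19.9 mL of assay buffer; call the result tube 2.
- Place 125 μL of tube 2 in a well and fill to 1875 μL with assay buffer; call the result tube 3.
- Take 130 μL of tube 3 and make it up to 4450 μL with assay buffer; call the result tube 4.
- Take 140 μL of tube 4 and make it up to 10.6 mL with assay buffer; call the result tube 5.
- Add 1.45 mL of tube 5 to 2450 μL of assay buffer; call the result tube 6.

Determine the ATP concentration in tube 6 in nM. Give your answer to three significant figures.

0.556 nM

Step 1: 15-fold → factor 15
Step 2: 4.2 mL + 19.9 mL = 24.1 mL total → factor 24.1/4.2 = 5.7381
Step 3: 125 μL brought to 1875 μL → factor 1875/125 = 15
Step 4: 130 μL brought to 4450 μL → factor 4450/130 = 34.231
Step 5: 140 μL brought to 10.6 mL → factor 10600/140 = 75.714
Step 6: 1.45 mL + 2450 μL = 3.9 mL total → factor 3.9/1.45 = 2.6897
Overall dilution factor = 15 × 5.7381 × 15 × 34.231 × 75.714 × 2.6897 = 9 × 10^6
Final = 5.00 mM / 9 × 10^6 = 5.556 × 10^-7 mM = 0.556 nM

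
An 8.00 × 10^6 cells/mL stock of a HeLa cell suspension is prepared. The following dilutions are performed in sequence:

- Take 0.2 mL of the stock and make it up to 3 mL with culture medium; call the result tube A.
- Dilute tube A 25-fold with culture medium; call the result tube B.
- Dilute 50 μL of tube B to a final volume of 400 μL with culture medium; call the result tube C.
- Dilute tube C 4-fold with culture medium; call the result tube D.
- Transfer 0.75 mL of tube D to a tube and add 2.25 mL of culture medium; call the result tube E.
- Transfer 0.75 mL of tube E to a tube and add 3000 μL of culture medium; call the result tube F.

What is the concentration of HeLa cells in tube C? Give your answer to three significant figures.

2.67 × 10^3 cells/mL

Step 1: 0.2 mL brought to 3 mL → factor 3/0.2 = 15
Step 2: 25-fold → factor 25
Step 3: 50 μL brought to 400 μL → factor 400/50 = 8
Dilution factor through tube C = 15 × 25 × 8 = 3000
[tube C] = 8.00 × 10^6 cells/mL / 3000 = 2.67 × 10^3 cells/mL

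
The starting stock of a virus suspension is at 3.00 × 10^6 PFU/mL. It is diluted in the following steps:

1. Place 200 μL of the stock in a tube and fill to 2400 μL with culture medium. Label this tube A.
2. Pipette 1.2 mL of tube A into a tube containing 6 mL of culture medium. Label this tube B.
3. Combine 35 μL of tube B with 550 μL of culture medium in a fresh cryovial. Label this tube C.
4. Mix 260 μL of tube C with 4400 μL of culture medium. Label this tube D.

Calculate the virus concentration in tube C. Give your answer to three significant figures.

2.49 × 10^3 PFU/mL

Step 1: 200 μL brought to 2400 μL → factor 2400/200 = 12
Step 2: 1.2 mL + 6 mL = 7.2 mL total → factor 7.2/1.2 = 6
Step 3: 35 μL + 550 μL = 585 μL total → factor 585/35 = 16.714
Dilution factor through tube C = 12 × 6 × 16.714 = 1203.4
[tube C] = 3.00 × 10^6 PFU/mL / 1203.4 = 2.49 × 10^3 PFU/mL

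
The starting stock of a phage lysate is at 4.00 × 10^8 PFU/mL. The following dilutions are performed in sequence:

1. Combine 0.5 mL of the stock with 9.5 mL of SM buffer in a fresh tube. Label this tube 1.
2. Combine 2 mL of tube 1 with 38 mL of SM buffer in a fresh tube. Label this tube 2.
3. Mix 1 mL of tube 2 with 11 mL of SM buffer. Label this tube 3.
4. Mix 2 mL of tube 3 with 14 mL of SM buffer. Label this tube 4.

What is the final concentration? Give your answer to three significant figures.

Step 1: 0.5 mL + 9.5 mL = 10 mL total → factor 10/0.5 = 20
Step 2: 2 mL + 38 mL = 40 mL total → factor 40/2 = 20
Step 3: 1 mL + 11 mL = 12 mL total → factor 12/1 = 12
Step 4: 2 mL + 14 mL = 16 mL total → factor 16/2 = 8
Overall dilution factor = 20 × 20 × 12 × 8 = 38400
Final = 4.00 × 10^8 PFU/mL / 38400 = 1.04 × 10^4 PFU/mL

1.04 × 10^4 PFU/mL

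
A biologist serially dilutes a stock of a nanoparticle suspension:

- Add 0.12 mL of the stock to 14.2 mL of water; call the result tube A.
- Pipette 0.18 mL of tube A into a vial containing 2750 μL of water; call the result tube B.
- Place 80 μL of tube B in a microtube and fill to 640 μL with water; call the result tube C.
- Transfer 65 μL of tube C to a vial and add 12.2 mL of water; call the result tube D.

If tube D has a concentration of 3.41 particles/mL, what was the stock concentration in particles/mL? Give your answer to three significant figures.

1.00 × 10^7 particles/mL

Step 1: 0.12 mL + 14.2 mL = 14.32 mL total → factor 14.32/0.12 = 119.33
Step 2: 0.18 mL + 2750 μL = 2.93 mL total → factor 2.93/0.18 = 16.278
Step 3: 80 μL brought to 640 μL → factor 640/80 = 8
Step 4: 65 μL + 12.2 mL = 12265 μL total → factor 12265/65 = 188.69
Overall dilution factor = 119.33 × 16.278 × 8 × 188.69 = 2.9323 × 10^6
Stock = 3.41 particles/mL × 2.9323 × 10^6 = 1.00 × 10^7 particles/mL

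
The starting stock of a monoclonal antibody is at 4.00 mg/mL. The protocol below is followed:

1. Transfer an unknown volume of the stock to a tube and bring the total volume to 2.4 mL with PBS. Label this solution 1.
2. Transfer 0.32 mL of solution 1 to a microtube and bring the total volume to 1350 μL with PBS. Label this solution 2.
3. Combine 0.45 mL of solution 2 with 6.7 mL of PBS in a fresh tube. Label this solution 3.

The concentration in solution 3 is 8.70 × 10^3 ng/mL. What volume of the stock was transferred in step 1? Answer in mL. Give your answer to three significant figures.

Step 1: v brought to 2.4 mL → factor = 2.4 mL/v
Step 2: 0.32 mL brought to 1350 μL → factor 1.35/0.32 = 4.2188
Step 3: 0.45 mL + 6.7 mL = 7.15 mL total → factor 7.15/0.45 = 15.889
Product of known-step factors = 67.031
Overall factor = 4.00 mg/mL / (8.70 × 10^3 ng/mL) = 459.77
Step-1 factor = 459.77 / 67.031 = 6.859
v = 2.4 mL / 6.859 = 0.350 mL

0.350 mL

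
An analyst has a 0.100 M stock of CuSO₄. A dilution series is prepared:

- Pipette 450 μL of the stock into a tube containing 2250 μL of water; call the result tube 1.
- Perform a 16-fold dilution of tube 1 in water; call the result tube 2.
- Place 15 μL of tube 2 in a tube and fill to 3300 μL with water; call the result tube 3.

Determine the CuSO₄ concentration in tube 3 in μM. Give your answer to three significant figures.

4.73 μM

Step 1: 450 μL + 2250 μL = 2700 μL total → factor 2700/450 = 6
Step 2: 16-fold → factor 16
Step 3: 15 μL brought to 3300 μL → factor 3300/15 = 220
Overall dilution factor = 6 × 16 × 220 = 21120
Final = 0.100 M / 21120 = 4.735 × 10^-6 M = 4.73 μM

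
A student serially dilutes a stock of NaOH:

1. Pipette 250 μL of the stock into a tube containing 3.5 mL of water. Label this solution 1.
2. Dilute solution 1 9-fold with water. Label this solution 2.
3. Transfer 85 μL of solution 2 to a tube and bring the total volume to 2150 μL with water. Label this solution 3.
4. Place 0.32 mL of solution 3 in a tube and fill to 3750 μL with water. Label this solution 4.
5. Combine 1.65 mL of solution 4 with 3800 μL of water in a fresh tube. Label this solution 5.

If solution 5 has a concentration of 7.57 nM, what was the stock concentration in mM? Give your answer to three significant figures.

Step 1: 250 μL + 3.5 mL = 3750 μL total → factor 3750/250 = 15
Step 2: 9-fold → factor 9
Step 3: 85 μL brought to 2150 μL → factor 2150/85 = 25.294
Step 4: 0.32 mL brought to 3750 μL → factor 3.75/0.32 = 11.719
Step 5: 1.65 mL + 3800 μL = 5.45 mL total → factor 5.45/1.65 = 3.303
Overall dilution factor = 15 × 9 × 25.294 × 11.719 × 3.303 = 1.3217 × 10^5
Stock = 7.57 nM × 1.3217 × 10^5 = 1.001 × 10^6 nM = 1.00 mM

1.00 mM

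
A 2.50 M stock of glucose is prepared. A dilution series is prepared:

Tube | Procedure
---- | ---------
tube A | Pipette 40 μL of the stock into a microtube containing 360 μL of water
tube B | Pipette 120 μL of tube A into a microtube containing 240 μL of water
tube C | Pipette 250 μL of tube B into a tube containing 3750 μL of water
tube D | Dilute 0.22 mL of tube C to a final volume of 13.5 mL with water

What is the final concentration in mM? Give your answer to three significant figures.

Step 1: 40 μL + 360 μL = 400 μL total → factor 400/40 = 10
Step 2: 120 μL + 240 μL = 360 μL total → factor 360/120 = 3
Step 3: 250 μL + 3750 μL = 4000 μL total → factor 4000/250 = 16
Step 4: 0.22 mL brought to 13.5 mL → factor 13.5/0.22 = 61.364
Overall dilution factor = 10 × 3 × 16 × 61.364 = 29455
Final = 2.50 M / 29455 = 8.488 × 10^-5 M = 0.0849 mM

0.0849 mM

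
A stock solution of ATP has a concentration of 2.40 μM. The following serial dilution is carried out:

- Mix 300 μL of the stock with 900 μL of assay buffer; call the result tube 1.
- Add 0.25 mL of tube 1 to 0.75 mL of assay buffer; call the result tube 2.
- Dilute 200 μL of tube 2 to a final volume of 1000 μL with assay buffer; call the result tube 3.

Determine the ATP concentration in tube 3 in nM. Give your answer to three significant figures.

30.0 nM

Step 1: 300 μL + 900 μL = 1200 μL total → factor 1200/300 = 4
Step 2: 0.25 mL + 0.75 mL = 1 mL total → factor 1/0.25 = 4
Step 3: 200 μL brought to 1000 μL → factor 1000/200 = 5
Overall dilution factor = 4 × 4 × 5 = 80
Final = 2.40 μM / 80 = 0.03000 μM = 30.0 nM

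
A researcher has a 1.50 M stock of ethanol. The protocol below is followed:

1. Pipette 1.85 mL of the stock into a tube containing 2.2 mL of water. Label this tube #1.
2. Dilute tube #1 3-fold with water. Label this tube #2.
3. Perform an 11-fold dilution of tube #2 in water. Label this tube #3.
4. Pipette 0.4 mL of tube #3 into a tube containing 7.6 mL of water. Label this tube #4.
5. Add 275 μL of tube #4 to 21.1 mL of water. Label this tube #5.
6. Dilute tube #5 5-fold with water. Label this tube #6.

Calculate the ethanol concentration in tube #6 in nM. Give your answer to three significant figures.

2.67 × 10^3 nM

Step 1: 1.85 mL + 2.2 mL = 4.05 mL total → factor 4.05/1.85 = 2.1892
Step 2: 3-fold → factor 3
Step 3: 11-fold → factor 11
Step 4: 0.4 mL + 7.6 mL = 8 mL total → factor 8/0.4 = 20
Step 5: 275 μL + 21.1 mL = 21375 μL total → factor 21375/275 = 77.727
Step 6: 5-fold → factor 5
Dilution factor through tube #6 = 2.1892 × 3 × 11 × 20 × 77.727 × 5 = 5.6153 × 10^5
[tube #6] = 1.50 M / 5.6153 × 10^5 = 2.671 × 10^-6 M = 2.67 × 10^3 nM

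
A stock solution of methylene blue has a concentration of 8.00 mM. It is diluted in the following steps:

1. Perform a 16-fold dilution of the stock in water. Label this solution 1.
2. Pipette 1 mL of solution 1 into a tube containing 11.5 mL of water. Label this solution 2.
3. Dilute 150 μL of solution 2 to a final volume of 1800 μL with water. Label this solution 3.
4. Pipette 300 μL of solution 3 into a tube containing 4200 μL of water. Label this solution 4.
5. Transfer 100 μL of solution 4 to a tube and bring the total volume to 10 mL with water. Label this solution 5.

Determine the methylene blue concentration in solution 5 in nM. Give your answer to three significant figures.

2.22 nM

Step 1: 16-fold → factor 16
Step 2: 1 mL + 11.5 mL = 12.5 mL total → factor 12.5/1 = 12.5
Step 3: 150 μL brought to 1800 μL → factor 1800/150 = 12
Step 4: 300 μL + 4200 μL = 4500 μL total → factor 4500/300 = 15
Step 5: 100 μL brought to 10 mL → factor 10000/100 = 100
Overall dilution factor = 16 × 12.5 × 12 × 15 × 100 = 3.6 × 10^6
Final = 8.00 mM / 3.6 × 10^6 = 2.222 × 10^-6 mM = 2.22 nM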